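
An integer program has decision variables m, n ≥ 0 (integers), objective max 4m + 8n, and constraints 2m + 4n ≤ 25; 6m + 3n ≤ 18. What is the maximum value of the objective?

(m,n)=(0,6): 2·0+4·6=24≤25, 6·0+3·6=18≤18, objective 48.
(m,n)=(0,5): 2·0+4·5=20≤25, 6·0+3·5=15≤18, objective 40.
No feasible integer point exceeds 48.

48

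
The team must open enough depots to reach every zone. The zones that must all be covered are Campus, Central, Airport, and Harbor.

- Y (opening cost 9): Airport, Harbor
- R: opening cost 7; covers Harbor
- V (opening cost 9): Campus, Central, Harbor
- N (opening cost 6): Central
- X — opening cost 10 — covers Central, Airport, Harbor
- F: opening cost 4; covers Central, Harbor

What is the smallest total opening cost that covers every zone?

The greedy cost-per-new-zone heuristic would pick F, Y, and V for 22, but a cheaper cover exists.
Choose Y and V: together they cover Campus, Central, Airport, Harbor — every zone.
Total opening cost: 9 + 9 = 18.
No cover costs less than 18.

18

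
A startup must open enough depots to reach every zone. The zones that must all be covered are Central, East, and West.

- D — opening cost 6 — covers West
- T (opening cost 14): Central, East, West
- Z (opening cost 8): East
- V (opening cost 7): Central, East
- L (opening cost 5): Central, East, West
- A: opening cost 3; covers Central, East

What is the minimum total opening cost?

L alone covers Central, East, West — every zone.
Total opening cost: 5.

5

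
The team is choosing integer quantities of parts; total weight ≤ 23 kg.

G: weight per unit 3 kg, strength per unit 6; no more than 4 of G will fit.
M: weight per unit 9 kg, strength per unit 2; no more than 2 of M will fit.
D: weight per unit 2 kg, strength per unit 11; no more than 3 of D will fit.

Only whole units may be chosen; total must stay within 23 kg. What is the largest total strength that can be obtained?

This is a bounded integer knapsack.
Take 4×G and 3×D: weight 18 ≤ 23, strength 4·6 + 3·11 = 57.
D has the best ratio (11/2) and is taken to its limit of 3; remaining capacity is filled optimally with the others.

57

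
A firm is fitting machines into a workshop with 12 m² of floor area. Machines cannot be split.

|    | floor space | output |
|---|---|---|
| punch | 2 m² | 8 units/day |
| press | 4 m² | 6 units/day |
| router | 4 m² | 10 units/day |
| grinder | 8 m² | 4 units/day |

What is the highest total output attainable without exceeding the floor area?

24

Allowing fractional choices, the relaxed optimum would be about 25.0, but machines are indivisible.
punch + press + router: floor space 2 + 4 + 4 = 10 ≤ 12, output 8 + 6 + 10 = 24.
punch + router: floor space 2 + 4 = 6 ≤ 12, output 8 + 10 = 18.
Best is punch, press, and router with total output 24.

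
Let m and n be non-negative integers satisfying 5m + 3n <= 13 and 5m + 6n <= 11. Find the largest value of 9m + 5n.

18

Relaxing integrality, the LP optimum is 19.80 at (m,n) = (2.2, 0), which is not an integer point.
(m,n)=(2,0): 5·2+3·0=10≤13, 5·2+6·0=10≤11, objective 18.
(m,n)=(1,1): 5·1+3·1=8≤13, 5·1+6·1=11≤11, objective 14.
(m,n)=(1,0): 5·1+3·0=5≤13, 5·1+6·0=5≤11, objective 9.
No feasible integer point exceeds 18.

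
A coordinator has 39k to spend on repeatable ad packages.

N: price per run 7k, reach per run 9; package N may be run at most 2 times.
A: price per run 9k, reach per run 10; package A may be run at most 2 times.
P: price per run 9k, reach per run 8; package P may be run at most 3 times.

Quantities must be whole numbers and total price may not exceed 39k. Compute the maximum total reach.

38

1×N, 2×A, and 1×P: price 34 ≤ 39, reach 1·9 + 2·10 + 1·8 = 37.
2×N and 2×A: price 32 ≤ 39, reach 2·9 + 2·10 = 38.
Best is 38.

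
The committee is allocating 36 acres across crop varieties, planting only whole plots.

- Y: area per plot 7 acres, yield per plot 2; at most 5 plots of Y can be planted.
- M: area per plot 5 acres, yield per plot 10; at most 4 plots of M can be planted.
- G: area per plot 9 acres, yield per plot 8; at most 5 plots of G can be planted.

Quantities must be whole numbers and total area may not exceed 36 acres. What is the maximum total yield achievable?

50

4×M and 1×G: area 29 ≤ 36, yield 4·10 + 1·8 = 48.
1×Y, 4×M, and 1×G: area 36 ≤ 36, yield 1·2 + 4·10 + 1·8 = 50.
Best is 50.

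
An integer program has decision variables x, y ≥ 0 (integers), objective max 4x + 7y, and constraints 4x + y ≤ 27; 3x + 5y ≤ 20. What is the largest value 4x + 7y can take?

(x,y)=(0,4) is feasible, giving 28.
(x,y)=(1,3) is feasible, giving 25.
(x,y)=(0,3) is feasible, giving 21.
Maximum is 28 at (x,y)=(0,4).

28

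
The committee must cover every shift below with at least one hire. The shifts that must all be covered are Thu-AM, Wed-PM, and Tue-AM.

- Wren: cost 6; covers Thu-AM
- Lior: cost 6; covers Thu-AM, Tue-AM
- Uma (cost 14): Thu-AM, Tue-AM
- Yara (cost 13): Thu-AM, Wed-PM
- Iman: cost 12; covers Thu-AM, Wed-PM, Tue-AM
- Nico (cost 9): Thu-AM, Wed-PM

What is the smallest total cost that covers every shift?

12

The greedy cost-per-new-shift heuristic would pick Lior and Nico for 15, but a cheaper cover exists.
Iman alone covers Thu-AM, Wed-PM, Tue-AM — every shift.
Total cost: 12.
No cover costs less than 12.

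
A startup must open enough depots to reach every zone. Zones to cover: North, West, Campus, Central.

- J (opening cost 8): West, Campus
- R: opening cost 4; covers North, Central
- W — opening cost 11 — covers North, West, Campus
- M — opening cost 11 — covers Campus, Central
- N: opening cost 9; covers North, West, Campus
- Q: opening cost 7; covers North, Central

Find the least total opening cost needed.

This is a weighted set-cover instance.
Choose J and R: together they cover North, West, Campus, Central — every zone.
Total opening cost: 8 + 4 = 12.
No cover costs less than 12.

12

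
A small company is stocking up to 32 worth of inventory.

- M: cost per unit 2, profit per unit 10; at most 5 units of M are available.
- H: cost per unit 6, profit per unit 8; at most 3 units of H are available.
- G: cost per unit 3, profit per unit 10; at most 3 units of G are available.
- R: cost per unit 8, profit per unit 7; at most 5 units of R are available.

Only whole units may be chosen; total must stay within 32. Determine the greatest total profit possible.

96

This is a bounded integer knapsack.
5×M, 2×H, and 3×G: cost 31 ≤ 32, profit 5·10 + 2·8 + 3·10 = 96.
5×M, 1×H, and 3×G: cost 25 ≤ 32, profit 5·10 + 1·8 + 3·10 = 88.
Best is 96.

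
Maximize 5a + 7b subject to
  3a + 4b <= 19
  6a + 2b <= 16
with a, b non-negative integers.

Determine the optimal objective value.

(a,b)=(1,4): 3·1+4·4=19≤19, 6·1+2·4=14≤16, objective 33.
(a,b)=(0,4): 3·0+4·4=16≤19, 6·0+2·4=8≤16, objective 28.
(a,b)=(1,3): 3·1+4·3=15≤19, 6·1+2·3=12≤16, objective 26.
No feasible integer point exceeds 33.

33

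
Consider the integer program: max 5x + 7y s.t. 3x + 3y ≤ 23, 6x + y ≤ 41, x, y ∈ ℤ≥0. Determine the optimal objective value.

49

(x,y)=(0,7): 3·0+3·7=21≤23, 6·0+1·7=7≤41, objective 49.
(x,y)=(1,6): 3·1+3·6=21≤23, 6·1+1·6=12≤41, objective 47.
The best lattice point is (0,7), giving 49.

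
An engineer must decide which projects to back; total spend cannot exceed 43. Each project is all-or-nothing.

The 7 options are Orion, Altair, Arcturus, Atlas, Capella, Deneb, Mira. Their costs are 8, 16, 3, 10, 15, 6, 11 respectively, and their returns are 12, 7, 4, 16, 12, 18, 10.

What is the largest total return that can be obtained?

62

Allowing fractional choices, the relaxed optimum would be about 64.0, but projects are indivisible.
Orion + Atlas + Capella + Deneb: cost 8 + 10 + 15 + 6 = 39 ≤ 43, return 12 + 16 + 12 + 18 = 58.
Orion + Arcturus + Atlas + Deneb + Mira: cost 8 + 3 + 10 + 6 + 11 = 38 ≤ 43, return 12 + 4 + 16 + 18 + 10 = 60.
Orion + Arcturus + Atlas + Capella + Deneb: cost 8 + 3 + 10 + 15 + 6 = 42 ≤ 43, return 12 + 4 + 16 + 12 + 18 = 62.
Best is Orion, Arcturus, Atlas, Capella, and Deneb with total return 62.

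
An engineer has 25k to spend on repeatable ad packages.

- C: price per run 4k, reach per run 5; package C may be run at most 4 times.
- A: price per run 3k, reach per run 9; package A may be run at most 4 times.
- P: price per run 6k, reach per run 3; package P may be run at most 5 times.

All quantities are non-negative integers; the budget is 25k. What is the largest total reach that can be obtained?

A has the best ratio (9/3); taking only A gives at most 4×9 = 36 (stopped by the supply cap of 4).
Mixing does better — 3×C and 4×A: price 24 ≤ 25, reach 3·5 + 4·9 = 51.

51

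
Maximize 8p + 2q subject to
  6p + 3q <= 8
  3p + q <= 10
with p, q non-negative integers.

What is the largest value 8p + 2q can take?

(p,q)=(1,0): 6·1+3·0=6≤8, 3·1+1·0=3≤10, objective 8.
(p,q)=(0,1): 6·0+3·1=3≤8, 3·0+1·1=1≤10, objective 2.
(p,q)=(0,0): 6·0+3·0=0≤8, 3·0+1·0=0≤10, objective 0.
The best lattice point is (1,0), giving 8.

8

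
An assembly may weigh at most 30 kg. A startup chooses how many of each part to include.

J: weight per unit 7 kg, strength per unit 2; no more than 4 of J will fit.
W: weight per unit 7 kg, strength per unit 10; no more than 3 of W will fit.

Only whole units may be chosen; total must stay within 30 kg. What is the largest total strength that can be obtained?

3×W: weight 21 ≤ 30, strength 3·10 = 30.
1×J and 3×W: weight 28 ≤ 30, strength 1·2 + 3·10 = 32.
Best is 32.

32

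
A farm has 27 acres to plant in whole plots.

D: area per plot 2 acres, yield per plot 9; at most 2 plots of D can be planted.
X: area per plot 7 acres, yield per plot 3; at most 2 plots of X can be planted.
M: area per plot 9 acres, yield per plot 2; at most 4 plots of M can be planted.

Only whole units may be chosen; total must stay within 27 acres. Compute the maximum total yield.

26

This is a bounded integer knapsack.
D has the best ratio (9/2); taking only D gives at most 2×9 = 18 (stopped by the supply cap of 2).
Mixing does better — 2×D, 2×X, and 1×M: area 27 ≤ 27, yield 2·9 + 2·3 + 1·2 = 26.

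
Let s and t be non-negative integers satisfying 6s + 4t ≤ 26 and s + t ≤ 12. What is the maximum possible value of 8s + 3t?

32

The continuous relaxation peaks at (4.33, 0) with value 34.67; rounding to a feasible lattice point costs some objective.
(s,t)=(4,0): 6·4+4·0=24≤26, 1·4+1·0=4≤12, objective 32.
(s,t)=(3,1): 6·3+4·1=22≤26, 1·3+1·1=4≤12, objective 27.
(s,t)=(3,0): 6·3+4·0=18≤26, 1·3+1·0=3≤12, objective 24.
Maximum is 32 at (s,t)=(4,0).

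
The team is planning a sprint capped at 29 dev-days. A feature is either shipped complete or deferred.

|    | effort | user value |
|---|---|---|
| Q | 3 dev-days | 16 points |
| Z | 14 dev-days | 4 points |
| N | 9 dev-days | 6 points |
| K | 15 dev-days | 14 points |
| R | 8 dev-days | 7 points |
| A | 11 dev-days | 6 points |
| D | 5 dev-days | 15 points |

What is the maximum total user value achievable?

This is an integer program with binary decision variables.
Take Q, K, and D: effort 3 + 15 + 5 = 23 ≤ 29, user value 16 + 14 + 15 = 45.
No other feasible combination does better.

45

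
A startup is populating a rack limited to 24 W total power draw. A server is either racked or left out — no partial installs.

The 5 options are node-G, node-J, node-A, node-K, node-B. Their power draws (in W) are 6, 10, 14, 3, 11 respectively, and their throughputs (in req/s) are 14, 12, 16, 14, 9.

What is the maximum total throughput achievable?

Take node-G, node-A, and node-K: power draw 6 + 14 + 3 = 23 ≤ 24, throughput 14 + 16 + 14 = 44.
No other feasible combination does better.

44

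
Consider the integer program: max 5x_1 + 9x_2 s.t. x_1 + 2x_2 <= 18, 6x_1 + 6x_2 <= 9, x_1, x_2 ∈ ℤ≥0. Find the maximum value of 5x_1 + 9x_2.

(x_1,x_2)=(0,1): 1·0+2·1=2≤18, 6·0+6·1=6≤9, objective 9.
(x_1,x_2)=(1,0): 1·1+2·0=1≤18, 6·1+6·0=6≤9, objective 5.
No feasible integer point exceeds 9.

9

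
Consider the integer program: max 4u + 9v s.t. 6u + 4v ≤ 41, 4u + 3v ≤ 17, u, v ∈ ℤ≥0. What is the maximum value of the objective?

(u,v)=(0,5): 6·0+4·5=20≤41, 4·0+3·5=15≤17, objective 45.
(u,v)=(1,4): 6·1+4·4=22≤41, 4·1+3·4=16≤17, objective 40.
The best lattice point is (0,5), giving 45.

45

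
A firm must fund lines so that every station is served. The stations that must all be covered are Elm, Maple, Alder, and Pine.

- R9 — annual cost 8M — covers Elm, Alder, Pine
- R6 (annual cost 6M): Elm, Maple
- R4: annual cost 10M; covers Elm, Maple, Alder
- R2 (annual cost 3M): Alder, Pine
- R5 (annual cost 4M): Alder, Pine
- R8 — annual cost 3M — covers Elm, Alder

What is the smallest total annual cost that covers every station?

9

Choose R6 and R2: together they cover Elm, Maple, Alder, Pine — every station.
Total annual cost: 6 + 3 = 9.
No cover costs less than 9.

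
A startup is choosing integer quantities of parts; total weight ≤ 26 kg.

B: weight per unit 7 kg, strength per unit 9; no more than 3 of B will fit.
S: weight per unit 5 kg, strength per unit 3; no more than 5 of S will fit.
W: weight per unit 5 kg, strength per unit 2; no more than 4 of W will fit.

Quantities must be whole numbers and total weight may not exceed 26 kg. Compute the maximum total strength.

30

B has the best ratio (9/7); taking only B gives at most 3×9 = 27 (stopped by the weight limit).
Mixing does better — 3×B and 1×S: weight 26 ≤ 26, strength 3·9 + 1·3 = 30.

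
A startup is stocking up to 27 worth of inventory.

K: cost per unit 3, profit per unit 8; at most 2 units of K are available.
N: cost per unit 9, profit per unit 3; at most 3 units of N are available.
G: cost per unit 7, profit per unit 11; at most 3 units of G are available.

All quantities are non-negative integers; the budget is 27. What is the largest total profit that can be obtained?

This is a bounded integer knapsack.
Take 2×K and 3×G: cost 27 ≤ 27, profit 2·8 + 3·11 = 49.
K has the best ratio (8/3) and is taken to its limit of 2; remaining capacity is filled optimally with the others.

49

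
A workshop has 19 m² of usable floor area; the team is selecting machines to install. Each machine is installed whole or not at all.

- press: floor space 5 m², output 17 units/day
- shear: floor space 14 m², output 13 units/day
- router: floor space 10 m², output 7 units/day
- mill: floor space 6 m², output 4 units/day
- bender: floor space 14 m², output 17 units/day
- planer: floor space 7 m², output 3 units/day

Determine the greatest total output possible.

34

Treat it as a binary knapsack problem.
press + shear: floor space 5 + 14 = 19 ≤ 19, output 17 + 13 = 30.
press + router: floor space 5 + 10 = 15 ≤ 19, output 17 + 7 = 24.
press + bender: floor space 5 + 14 = 19 ≤ 19, output 17 + 17 = 34.
Best is press and bender with total output 34.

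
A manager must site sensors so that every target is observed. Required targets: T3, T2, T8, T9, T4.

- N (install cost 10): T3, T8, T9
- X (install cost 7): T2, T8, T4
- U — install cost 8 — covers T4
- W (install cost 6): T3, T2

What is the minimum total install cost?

This is an integer covering problem.
Choose N and X: together they cover T3, T2, T8, T9, T4 — every target.
Total install cost: 10 + 7 = 17.
No cover costs less than 17.

17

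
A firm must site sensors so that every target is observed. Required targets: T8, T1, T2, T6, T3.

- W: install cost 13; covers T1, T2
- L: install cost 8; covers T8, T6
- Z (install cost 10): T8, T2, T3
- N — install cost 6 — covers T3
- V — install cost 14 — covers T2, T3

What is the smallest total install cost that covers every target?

The greedy cost-per-new-target heuristic would pick Z, L, and W for 31, but a cheaper cover exists.
Choose W, L, and N: together they cover T8, T1, T2, T6, T3 — every target.
Total install cost: 13 + 8 + 6 = 27.
No cover costs less than 27.

27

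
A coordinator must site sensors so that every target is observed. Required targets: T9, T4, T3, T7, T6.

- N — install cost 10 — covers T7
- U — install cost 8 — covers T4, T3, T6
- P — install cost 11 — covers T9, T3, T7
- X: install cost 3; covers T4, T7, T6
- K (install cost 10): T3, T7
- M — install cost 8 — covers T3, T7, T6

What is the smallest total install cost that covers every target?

14

Choose P and X: together they cover T9, T4, T3, T7, T6 — every target.
Total install cost: 11 + 3 = 14.
No cover costs less than 14.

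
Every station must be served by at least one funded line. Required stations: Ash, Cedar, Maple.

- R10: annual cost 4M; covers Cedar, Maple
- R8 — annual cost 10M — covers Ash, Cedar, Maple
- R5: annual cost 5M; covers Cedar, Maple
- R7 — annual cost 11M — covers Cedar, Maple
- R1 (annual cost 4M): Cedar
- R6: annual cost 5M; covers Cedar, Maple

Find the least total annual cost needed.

10

The greedy cost-per-new-station heuristic would pick R10 and R8 for 14, but a cheaper cover exists.
R8 alone covers Ash, Cedar, Maple — every station.
Total annual cost: 10.
No cover costs less than 10.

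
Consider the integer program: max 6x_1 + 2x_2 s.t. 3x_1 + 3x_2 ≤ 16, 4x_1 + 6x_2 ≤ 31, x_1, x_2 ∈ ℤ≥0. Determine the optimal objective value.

The continuous relaxation peaks at (5.33, 0) with value 32.00; rounding to a feasible lattice point costs some objective.
(x_1,x_2)=(5,0) is feasible, giving 30.
(x_1,x_2)=(4,1) is feasible, giving 26.
No feasible integer point exceeds 30.

30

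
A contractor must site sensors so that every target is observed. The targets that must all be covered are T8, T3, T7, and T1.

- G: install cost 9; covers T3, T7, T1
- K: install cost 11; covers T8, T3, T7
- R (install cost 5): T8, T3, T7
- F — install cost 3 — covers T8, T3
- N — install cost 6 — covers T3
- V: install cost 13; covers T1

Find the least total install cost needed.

12

This is an integer covering problem.
Choose G and F: together they cover T8, T3, T7, T1 — every target.
Total install cost: 9 + 3 = 12.
No cover costs less than 12.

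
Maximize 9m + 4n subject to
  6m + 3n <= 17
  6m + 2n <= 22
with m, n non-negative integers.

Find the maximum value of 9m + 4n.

22

Relaxing integrality, the LP optimum is 25.50 at (m,n) = (2.83, 0), which is not an integer point.
(m,n)=(2,1): 6·2+3·1=15≤17, 6·2+2·1=14≤22, objective 22.
(m,n)=(2,0): 6·2+3·0=12≤17, 6·2+2·0=12≤22, objective 18.
(m,n)=(1,2): 6·1+3·2=12≤17, 6·1+2·2=10≤22, objective 17.
The best lattice point is (2,1), giving 22.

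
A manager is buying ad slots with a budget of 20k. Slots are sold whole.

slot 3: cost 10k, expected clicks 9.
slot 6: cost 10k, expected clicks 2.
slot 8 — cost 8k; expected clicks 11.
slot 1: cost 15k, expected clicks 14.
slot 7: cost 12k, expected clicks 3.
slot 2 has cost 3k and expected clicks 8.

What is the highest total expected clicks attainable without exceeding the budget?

Allowing fractional choices, the relaxed optimum would be about 27.4, but ad slots are indivisible.
slot 8 + slot 2: cost 8 + 3 = 11 ≤ 20, expected clicks 11 + 8 = 19.
slot 3 + slot 8: cost 10 + 8 = 18 ≤ 20, expected clicks 9 + 11 = 20.
slot 1 + slot 2: cost 15 + 3 = 18 ≤ 20, expected clicks 14 + 8 = 22.
Best is slot 1 and slot 2 with total expected clicks 22.

22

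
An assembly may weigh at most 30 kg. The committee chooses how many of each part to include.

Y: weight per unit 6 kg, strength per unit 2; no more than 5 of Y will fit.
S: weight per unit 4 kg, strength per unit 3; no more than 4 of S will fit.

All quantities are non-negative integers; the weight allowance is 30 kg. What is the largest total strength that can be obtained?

16

S has the best ratio (3/4); taking only S gives at most 4×3 = 12 (stopped by the supply cap of 4).
Mixing does better — 2×Y and 4×S: weight 28 ≤ 30, strength 2·2 + 4·3 = 16.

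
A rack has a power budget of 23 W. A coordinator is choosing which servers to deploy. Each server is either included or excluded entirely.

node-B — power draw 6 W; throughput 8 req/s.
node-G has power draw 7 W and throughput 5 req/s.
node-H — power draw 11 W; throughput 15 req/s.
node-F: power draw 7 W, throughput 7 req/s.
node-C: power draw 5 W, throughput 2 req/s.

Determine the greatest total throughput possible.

25

node-B + node-H + node-C: power draw 6 + 11 + 5 = 22 ≤ 23, throughput 8 + 15 + 2 = 25.
node-H + node-F + node-C: power draw 11 + 7 + 5 = 23 ≤ 23, throughput 15 + 7 + 2 = 24.
Best is node-B, node-H, and node-C with total throughput 25.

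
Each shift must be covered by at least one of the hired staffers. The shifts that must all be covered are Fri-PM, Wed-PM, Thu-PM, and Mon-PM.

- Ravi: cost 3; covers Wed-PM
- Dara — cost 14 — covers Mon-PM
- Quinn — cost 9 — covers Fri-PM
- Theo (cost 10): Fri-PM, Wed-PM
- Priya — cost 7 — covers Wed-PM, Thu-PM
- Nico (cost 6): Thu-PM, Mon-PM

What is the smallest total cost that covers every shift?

16

The greedy cost-per-new-shift heuristic would pick Ravi, Nico, and Quinn for 18, but a cheaper cover exists.
Choose Theo and Nico: together they cover Fri-PM, Wed-PM, Thu-PM, Mon-PM — every shift.
Total cost: 10 + 6 = 16.
No cover costs less than 16.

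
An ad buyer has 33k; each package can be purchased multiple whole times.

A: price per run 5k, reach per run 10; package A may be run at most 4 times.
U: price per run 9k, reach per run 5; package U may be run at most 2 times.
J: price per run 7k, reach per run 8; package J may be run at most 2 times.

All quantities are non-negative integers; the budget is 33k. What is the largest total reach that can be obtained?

48

Take 4×A and 1×J: price 27 ≤ 33, reach 4·10 + 1·8 = 48.
A has the best ratio (10/5) and is taken to its limit of 4; remaining capacity is filled optimally with the others.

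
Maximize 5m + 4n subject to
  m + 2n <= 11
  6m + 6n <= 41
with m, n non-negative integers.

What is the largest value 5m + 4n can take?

(m,n)=(6,0): 1·6+2·0=6≤11, 6·6+6·0=36≤41, objective 30.
(m,n)=(5,1): 1·5+2·1=7≤11, 6·5+6·1=36≤41, objective 29.
(m,n)=(5,0): 1·5+2·0=5≤11, 6·5+6·0=30≤41, objective 25.
The best lattice point is (6,0), giving 30.

30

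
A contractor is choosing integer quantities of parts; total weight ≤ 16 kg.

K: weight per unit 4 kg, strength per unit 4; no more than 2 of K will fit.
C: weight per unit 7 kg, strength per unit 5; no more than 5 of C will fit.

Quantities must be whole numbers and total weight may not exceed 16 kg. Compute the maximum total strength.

This is a bounded integer knapsack.
Take 2×K and 1×C: weight 15 ≤ 16, strength 2·4 + 1·5 = 13.
K has the best ratio (4/4) and is taken to its limit of 2; remaining capacity is filled optimally with the others.

13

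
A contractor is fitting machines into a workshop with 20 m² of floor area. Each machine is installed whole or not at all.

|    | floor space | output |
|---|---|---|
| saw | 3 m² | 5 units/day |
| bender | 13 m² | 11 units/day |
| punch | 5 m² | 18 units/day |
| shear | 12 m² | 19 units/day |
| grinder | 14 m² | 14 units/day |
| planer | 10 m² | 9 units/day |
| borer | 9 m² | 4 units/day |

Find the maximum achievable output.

saw + punch + shear: floor space 3 + 5 + 12 = 20 ≤ 20, output 5 + 18 + 19 = 42.
punch + shear: floor space 5 + 12 = 17 ≤ 20, output 18 + 19 = 37.
saw + punch + planer: floor space 3 + 5 + 10 = 18 ≤ 20, output 5 + 18 + 9 = 32.
Best is saw, punch, and shear with total output 42.

42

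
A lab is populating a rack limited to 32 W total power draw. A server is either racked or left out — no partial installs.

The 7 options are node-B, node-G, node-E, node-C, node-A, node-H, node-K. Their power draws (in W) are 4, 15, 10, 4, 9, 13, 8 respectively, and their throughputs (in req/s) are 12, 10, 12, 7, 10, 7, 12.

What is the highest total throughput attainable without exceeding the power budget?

Treat it as a binary knapsack problem.
node-B + node-E + node-A + node-K: power draw 4 + 10 + 9 + 8 = 31 ≤ 32, throughput 12 + 12 + 10 + 12 = 46.
node-B + node-C + node-A + node-K: power draw 4 + 4 + 9 + 8 = 25 ≤ 32, throughput 12 + 7 + 10 + 12 = 41.
node-B + node-E + node-C + node-K: power draw 4 + 10 + 4 + 8 = 26 ≤ 32, throughput 12 + 12 + 7 + 12 = 43.
Best is node-B, node-E, node-A, and node-K with total throughput 46.

46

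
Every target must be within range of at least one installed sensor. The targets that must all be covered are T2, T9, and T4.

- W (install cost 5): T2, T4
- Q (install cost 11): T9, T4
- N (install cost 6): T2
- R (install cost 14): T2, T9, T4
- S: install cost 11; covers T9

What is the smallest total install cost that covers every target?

14

The greedy cost-per-new-target heuristic would pick W and Q for 16, but a cheaper cover exists.
R alone covers T2, T9, T4 — every target.
Total install cost: 14.
No cover costs less than 14.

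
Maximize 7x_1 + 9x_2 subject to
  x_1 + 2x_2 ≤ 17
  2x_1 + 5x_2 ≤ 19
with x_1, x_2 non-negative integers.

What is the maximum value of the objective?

63

The continuous relaxation peaks at (9.5, 0) with value 66.50; rounding to a feasible lattice point costs some objective.
(x_1,x_2)=(9,0): 1·9+2·0=9≤17, 2·9+5·0=18≤19, objective 63.
(x_1,x_2)=(8,0): 1·8+2·0=8≤17, 2·8+5·0=16≤19, objective 56.
No feasible integer point exceeds 63.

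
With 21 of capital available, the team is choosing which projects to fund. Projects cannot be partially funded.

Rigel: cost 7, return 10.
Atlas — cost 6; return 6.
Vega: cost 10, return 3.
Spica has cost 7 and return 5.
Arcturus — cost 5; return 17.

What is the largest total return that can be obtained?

33

Allowing fractional choices, the relaxed optimum would be about 35.1, but projects are indivisible.
Rigel + Atlas + Arcturus: cost 7 + 6 + 5 = 18 ≤ 21, return 10 + 6 + 17 = 33.
Rigel + Spica + Arcturus: cost 7 + 7 + 5 = 19 ≤ 21, return 10 + 5 + 17 = 32.
Atlas + Spica + Arcturus: cost 6 + 7 + 5 = 18 ≤ 21, return 6 + 5 + 17 = 28.
Best is Rigel, Atlas, and Arcturus with total return 33.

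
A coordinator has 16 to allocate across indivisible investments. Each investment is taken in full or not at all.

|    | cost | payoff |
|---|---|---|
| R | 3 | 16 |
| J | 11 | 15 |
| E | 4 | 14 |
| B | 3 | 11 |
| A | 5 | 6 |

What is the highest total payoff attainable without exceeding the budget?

Allowing fractional choices, the relaxed optimum would be about 49.2, but investments are indivisible.
R + E + B: cost 3 + 4 + 3 = 10 ≤ 16, payoff 16 + 14 + 11 = 41.
R + E + B + A: cost 3 + 4 + 3 + 5 = 15 ≤ 16, payoff 16 + 14 + 11 + 6 = 47.
R + E + A: cost 3 + 4 + 5 = 12 ≤ 16, payoff 16 + 14 + 6 = 36.
Best is R, E, B, and A with total payoff 47.

47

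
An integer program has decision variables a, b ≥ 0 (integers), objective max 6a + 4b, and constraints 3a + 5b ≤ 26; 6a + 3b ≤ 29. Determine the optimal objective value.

Relaxing integrality, the LP optimum is 32.29 at (a,b) = (3.19, 3.29), which is not an integer point.
(a,b)=(3,3) is feasible, giving 30.
(a,b)=(2,4) is feasible, giving 28.
Maximum is 30 at (a,b)=(3,3).

30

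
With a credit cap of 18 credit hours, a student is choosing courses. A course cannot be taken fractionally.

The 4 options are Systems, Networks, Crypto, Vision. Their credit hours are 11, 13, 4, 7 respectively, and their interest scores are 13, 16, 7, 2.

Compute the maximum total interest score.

23

Allowing fractional choices, the relaxed optimum would be about 24.2, but courses are indivisible.
Systems + Crypto: credit hours 11 + 4 = 15 ≤ 18, interest score 13 + 7 = 20.
Networks: credit hours 13 ≤ 18, interest score 16.
Networks + Crypto: credit hours 13 + 4 = 17 ≤ 18, interest score 16 + 7 = 23.
Best is Networks and Crypto with total interest score 23.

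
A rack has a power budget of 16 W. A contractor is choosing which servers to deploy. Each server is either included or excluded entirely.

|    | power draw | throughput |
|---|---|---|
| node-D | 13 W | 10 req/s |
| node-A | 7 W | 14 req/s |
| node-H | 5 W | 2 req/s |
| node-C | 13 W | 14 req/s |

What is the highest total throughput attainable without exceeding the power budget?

This is an integer program with binary decision variables.
Take node-A and node-H: power draw 7 + 5 = 12 ≤ 16, throughput 14 + 2 = 16.
No other feasible combination does better.

16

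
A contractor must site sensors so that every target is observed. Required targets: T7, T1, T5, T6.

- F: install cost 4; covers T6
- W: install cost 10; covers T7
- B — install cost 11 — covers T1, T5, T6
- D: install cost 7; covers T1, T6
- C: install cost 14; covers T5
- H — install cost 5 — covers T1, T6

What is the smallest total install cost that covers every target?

The greedy cost-per-new-target heuristic would pick H, W, and B for 26, but a cheaper cover exists.
Choose W and B: together they cover T7, T1, T5, T6 — every target.
Total install cost: 10 + 11 = 21.
No cover costs less than 21.

21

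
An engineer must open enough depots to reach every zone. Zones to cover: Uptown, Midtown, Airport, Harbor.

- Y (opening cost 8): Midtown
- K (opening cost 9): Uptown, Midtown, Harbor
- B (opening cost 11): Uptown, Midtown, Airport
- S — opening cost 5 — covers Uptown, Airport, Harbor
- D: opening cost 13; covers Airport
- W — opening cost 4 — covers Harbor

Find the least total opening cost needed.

This is a weighted set-cover instance.
Choose Y and S: together they cover Uptown, Midtown, Airport, Harbor — every zone.
Total opening cost: 8 + 5 = 13.
No cover costs less than 13.

13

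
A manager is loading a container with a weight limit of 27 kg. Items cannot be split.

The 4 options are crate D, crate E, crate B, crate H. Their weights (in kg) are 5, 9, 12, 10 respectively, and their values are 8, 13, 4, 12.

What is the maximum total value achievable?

33

This is a 0-1 knapsack instance.
Allowing fractional choices, the relaxed optimum would be about 34.0, but items are indivisible.
crate E + crate H: weight 9 + 10 = 19 ≤ 27, value 13 + 12 = 25.
crate D + crate E + crate H: weight 5 + 9 + 10 = 24 ≤ 27, value 8 + 13 + 12 = 33.
crate D + crate E + crate B: weight 5 + 9 + 12 = 26 ≤ 27, value 8 + 13 + 4 = 25.
Best is crate D, crate E, and crate H with total value 33.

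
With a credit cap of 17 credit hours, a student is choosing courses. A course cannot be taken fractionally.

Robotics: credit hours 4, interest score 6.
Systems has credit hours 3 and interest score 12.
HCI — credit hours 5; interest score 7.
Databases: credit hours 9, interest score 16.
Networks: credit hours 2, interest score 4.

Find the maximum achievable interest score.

35

Systems + HCI + Databases: credit hours 3 + 5 + 9 = 17 ≤ 17, interest score 12 + 7 + 16 = 35.
Robotics + Systems + Databases: credit hours 4 + 3 + 9 = 16 ≤ 17, interest score 6 + 12 + 16 = 34.
Best is Systems, HCI, and Databases with total interest score 35.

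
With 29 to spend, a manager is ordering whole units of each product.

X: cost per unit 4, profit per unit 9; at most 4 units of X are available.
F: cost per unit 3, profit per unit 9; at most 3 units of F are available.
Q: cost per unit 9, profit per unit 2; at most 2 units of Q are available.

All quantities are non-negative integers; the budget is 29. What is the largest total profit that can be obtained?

4×X and 3×F: cost 25 ≤ 29, profit 4·9 + 3·9 = 63.
3×X and 3×F: cost 21 ≤ 29, profit 3·9 + 3·9 = 54.
Best is 63.

63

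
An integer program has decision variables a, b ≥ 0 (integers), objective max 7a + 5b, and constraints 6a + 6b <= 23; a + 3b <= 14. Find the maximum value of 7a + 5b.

21

(a,b)=(3,0) is feasible, giving 21.
(a,b)=(2,1) is feasible, giving 19.
(a,b)=(2,0) is feasible, giving 14.
Maximum is 21 at (a,b)=(3,0).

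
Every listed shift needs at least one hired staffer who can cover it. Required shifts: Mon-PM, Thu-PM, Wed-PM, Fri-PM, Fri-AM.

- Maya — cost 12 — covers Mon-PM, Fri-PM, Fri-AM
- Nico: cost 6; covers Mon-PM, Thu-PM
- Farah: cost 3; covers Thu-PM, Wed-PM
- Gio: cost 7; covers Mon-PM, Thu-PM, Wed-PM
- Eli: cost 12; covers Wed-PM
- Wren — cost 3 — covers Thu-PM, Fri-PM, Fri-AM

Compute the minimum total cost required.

The greedy cost-per-new-shift heuristic would pick Wren, Farah, and Nico for 12, but a cheaper cover exists.
Choose Gio and Wren: together they cover Mon-PM, Thu-PM, Wed-PM, Fri-PM, Fri-AM — every shift.
Total cost: 7 + 3 = 10.
No cover costs less than 10.

10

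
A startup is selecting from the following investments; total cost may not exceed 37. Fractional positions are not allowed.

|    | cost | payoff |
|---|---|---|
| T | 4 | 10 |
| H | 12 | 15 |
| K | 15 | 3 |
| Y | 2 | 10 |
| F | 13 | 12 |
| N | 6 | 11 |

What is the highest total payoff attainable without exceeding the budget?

T + H + Y + F + N: cost 4 + 12 + 2 + 13 + 6 = 37 ≤ 37, payoff 10 + 15 + 10 + 12 + 11 = 58.
T + H + F + N: cost 4 + 12 + 13 + 6 = 35 ≤ 37, payoff 10 + 15 + 12 + 11 = 48.
H + Y + F + N: cost 12 + 2 + 13 + 6 = 33 ≤ 37, payoff 15 + 10 + 12 + 11 = 48.
Best is T, H, Y, F, and N with total payoff 58.

58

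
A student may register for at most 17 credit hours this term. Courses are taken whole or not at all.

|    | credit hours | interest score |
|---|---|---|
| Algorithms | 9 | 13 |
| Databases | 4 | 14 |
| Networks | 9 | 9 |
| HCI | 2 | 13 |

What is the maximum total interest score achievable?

40

Take Algorithms, Databases, and HCI: credit hours 9 + 4 + 2 = 15 ≤ 17, interest score 13 + 14 + 13 = 40.
No other feasible combination does better.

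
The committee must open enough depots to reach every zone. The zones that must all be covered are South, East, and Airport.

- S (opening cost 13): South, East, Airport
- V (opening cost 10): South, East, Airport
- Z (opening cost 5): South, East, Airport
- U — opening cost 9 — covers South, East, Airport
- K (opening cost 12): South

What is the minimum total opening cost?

5

This is a weighted set-cover instance.
Z alone covers South, East, Airport — every zone.
Total opening cost: 5.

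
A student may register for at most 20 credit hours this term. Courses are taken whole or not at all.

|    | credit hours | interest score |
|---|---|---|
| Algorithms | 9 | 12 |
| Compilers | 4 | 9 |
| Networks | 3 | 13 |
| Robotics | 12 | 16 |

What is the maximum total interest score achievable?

This is a 0-1 knapsack instance.
Allowing fractional choices, the relaxed optimum would be about 39.3, but courses are indivisible.
Compilers + Networks + Robotics: credit hours 4 + 3 + 12 = 19 ≤ 20, interest score 9 + 13 + 16 = 38.
Algorithms + Compilers + Networks: credit hours 9 + 4 + 3 = 16 ≤ 20, interest score 12 + 9 + 13 = 34.
Networks + Robotics: credit hours 3 + 12 = 15 ≤ 20, interest score 13 + 16 = 29.
Best is Compilers, Networks, and Robotics with total interest score 38.

38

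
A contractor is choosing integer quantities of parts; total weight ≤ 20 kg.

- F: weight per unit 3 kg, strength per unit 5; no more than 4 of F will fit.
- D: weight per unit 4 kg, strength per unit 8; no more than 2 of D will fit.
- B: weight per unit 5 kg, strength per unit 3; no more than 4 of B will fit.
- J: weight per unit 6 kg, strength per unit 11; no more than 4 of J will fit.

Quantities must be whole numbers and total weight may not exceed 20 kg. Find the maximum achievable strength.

38

2×D and 2×J: weight 20 ≤ 20, strength 2·8 + 2·11 = 38.
2×F, 2×D, and 1×J: weight 20 ≤ 20, strength 2·5 + 2·8 + 1·11 = 37.
Best is 38.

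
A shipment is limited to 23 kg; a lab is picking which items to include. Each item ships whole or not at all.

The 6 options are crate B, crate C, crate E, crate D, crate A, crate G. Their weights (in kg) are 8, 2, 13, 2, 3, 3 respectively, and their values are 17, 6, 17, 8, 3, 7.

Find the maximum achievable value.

Take crate B, crate E, and crate D: weight 8 + 13 + 2 = 23 ≤ 23, value 17 + 17 + 8 = 42.
No other feasible combination does better.

42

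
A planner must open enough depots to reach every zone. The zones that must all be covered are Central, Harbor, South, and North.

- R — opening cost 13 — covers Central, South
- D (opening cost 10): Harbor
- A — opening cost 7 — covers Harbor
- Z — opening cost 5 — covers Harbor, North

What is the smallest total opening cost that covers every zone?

18

Choose R and Z: together they cover Central, Harbor, South, North — every zone.
Total opening cost: 13 + 5 = 18.
No cover costs less than 18.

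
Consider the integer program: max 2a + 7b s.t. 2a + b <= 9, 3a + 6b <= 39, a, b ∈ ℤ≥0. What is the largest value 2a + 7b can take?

44

(a,b)=(1,6): 2·1+1·6=8≤9, 3·1+6·6=39≤39, objective 44.
(a,b)=(0,6): 2·0+1·6=6≤9, 3·0+6·6=36≤39, objective 42.
Maximum is 44 at (a,b)=(1,6).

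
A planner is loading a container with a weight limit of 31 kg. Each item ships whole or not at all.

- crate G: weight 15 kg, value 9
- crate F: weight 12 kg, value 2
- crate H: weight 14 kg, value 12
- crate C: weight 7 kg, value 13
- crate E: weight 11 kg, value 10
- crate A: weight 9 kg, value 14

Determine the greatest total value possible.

This is a 0-1 knapsack instance.
crate G + crate C + crate A: weight 15 + 7 + 9 = 31 ≤ 31, value 9 + 13 + 14 = 36.
crate C + crate E + crate A: weight 7 + 11 + 9 = 27 ≤ 31, value 13 + 10 + 14 = 37.
crate H + crate C + crate A: weight 14 + 7 + 9 = 30 ≤ 31, value 12 + 13 + 14 = 39.
Best is crate H, crate C, and crate A with total value 39.

39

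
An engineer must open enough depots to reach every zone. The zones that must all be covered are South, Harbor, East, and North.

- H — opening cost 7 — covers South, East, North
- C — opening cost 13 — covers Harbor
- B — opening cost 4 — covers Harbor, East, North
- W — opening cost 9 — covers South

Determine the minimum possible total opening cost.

This is a weighted set-cover instance.
Choose H and B: together they cover South, Harbor, East, North — every zone.
Total opening cost: 7 + 4 = 11.
No cover costs less than 11.

11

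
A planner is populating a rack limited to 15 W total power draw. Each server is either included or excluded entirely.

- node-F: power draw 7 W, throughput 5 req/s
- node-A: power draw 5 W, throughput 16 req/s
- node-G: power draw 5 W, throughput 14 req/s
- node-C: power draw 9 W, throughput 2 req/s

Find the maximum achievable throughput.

Allowing fractional choices, the relaxed optimum would be about 33.6, but servers are indivisible.
node-F + node-A: power draw 7 + 5 = 12 ≤ 15, throughput 5 + 16 = 21.
node-A + node-G: power draw 5 + 5 = 10 ≤ 15, throughput 16 + 14 = 30.
Best is node-A and node-G with total throughput 30.

30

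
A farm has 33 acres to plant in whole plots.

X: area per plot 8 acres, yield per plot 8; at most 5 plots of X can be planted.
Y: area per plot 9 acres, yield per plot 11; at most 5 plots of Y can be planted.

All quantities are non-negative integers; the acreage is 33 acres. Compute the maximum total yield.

35

This is a bounded integer knapsack.
3×Y: area 27 ≤ 33, yield 3·11 = 33.
3×X and 1×Y: area 33 ≤ 33, yield 3·8 + 1·11 = 35.
Best is 35.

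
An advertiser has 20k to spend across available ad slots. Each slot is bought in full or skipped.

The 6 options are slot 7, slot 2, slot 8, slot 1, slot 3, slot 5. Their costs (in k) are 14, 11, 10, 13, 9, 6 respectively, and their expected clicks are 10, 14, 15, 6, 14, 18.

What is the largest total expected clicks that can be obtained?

Allowing fractional choices, the relaxed optimum would be about 39.5, but ad slots are indivisible.
slot 8 + slot 5: cost 10 + 6 = 16 ≤ 20, expected clicks 15 + 18 = 33.
slot 3 + slot 5: cost 9 + 6 = 15 ≤ 20, expected clicks 14 + 18 = 32.
Best is slot 8 and slot 5 with total expected clicks 33.

33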